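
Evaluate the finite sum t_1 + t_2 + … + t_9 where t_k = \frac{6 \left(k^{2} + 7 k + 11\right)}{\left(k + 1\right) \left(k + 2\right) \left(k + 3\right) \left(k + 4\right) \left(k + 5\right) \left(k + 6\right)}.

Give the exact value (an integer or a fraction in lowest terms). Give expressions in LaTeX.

Σ = 233/5720

t_(k+1)/t_k = (k + 1)*(7*k + (k + 1)**2 + 18)/((k + 7)*(k**2 + 7*k + 11)).
Take A(k)=k + 1, B(k)=k + 7, C(k)=k**2 + 7*k + 11.
f must satisfy (k + 1)·f(k+1) − (k + 6)·f(k) = k**2 + 7*k + 11.
d = 5 from the (1,1,2) case.
Solve for f: f(k) = k*(k + 2)*(k + 4)*(k**2 + 9*k + 23)/45 (degree 5 ≤ 5).
Get s_k = R·t_k = 2*k*(k**2 + 9*k + 23)/(15*(k**3 + 9*k**2 + 23*k + 15)) with R(k) = B(k−1)f(k)/C(k) = k*(k + 2)*(k + 4)*(k + 6)*(k**2 + 9*k + 23)/(45*(k**2 + 7*k + 11)).
s_(k+1) − s_k = 6*(k**2 + 7*k + 11)/(k**6 + 21*k**5 + 175*k**4 + 735*k**3 + 1624*k**2 + 1764*k + 720) = t_k.
Evaluate s at k=10 and k=1: 284/2145 and 11/120; difference 233/5720.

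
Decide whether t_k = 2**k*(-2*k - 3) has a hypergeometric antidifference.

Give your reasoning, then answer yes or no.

t_(k+1)/t_k = 2*(2*k + 5)/(2*k + 3).
A = 2, B = 1, C = k + 3/2.
Solve (2)·f(k+1) − (1)·f(k) = k + 3/2.
deg f ≤ 1 (via 0,0,1).
Solving with deg f ≤ 1: f(k) = (2*k - 1)/2.
Get s_k = R·t_k = 2**k*(1 - 2*k) with R(k) = B(k−1)f(k)/C(k) = (2*k - 1)/(2*k + 3).
Verify: 2**k*(-2*k - 3) matches t_k.

Yes. s_k = 2**k*(1 - 2*k).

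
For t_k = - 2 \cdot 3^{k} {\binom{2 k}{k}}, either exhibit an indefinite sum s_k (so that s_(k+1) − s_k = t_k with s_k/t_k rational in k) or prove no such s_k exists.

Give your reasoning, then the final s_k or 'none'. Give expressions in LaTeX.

none — t_k is not Gosper-summable

The ratio is 6*(2*k + 1)/(k + 1).
Normal form (A,B,C) = (12*k + 6, k + 1, 1).
Key eq: (12*k + 6)·f(k+1) = (k)·f(k) + (1).
d = -1 from the (1,1,0) case.
Bound -1 < 0, so the key equation has no polynomial solution.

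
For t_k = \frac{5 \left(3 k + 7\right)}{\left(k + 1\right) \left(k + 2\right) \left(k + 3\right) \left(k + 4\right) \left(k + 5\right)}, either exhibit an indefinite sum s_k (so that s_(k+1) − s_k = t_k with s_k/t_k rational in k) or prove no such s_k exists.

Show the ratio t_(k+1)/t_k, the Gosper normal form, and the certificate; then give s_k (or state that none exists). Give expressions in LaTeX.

s_k = \frac{5 k \left(k^{2} + 8 k + 19\right)}{12 \left(k^{3} + 8 k^{2} + 19 k + 12\right)}

t_(k+1)/t_k = (k + 1)*(3*k + 10)/((k + 6)*(3*k + 7)).
So A=k + 1 and B=k + 6, with C=k + 7/3.
f must satisfy (k + 1)·f(k+1) − (k + 5)·f(k) = k + 7/3.
Bound: deg f ≤ 4.
Coefficient equations give f(k) = k*(k + 2)*(k**2 + 8*k + 19)/36.
Certificate R = B(k−1)f/C = k*(k + 2)*(k + 5)*(k**2 + 8*k + 19)/(12*(3*k + 7)) gives s_k = 5*k*(k**2 + 8*k + 19)/(12*(k**3 + 8*k**2 + 19*k + 12)).
Check: Δs_k = 5*(3*k + 7)/(k**5 + 15*k**4 + 85*k**3 + 225*k**2 + 274*k + 120). ✓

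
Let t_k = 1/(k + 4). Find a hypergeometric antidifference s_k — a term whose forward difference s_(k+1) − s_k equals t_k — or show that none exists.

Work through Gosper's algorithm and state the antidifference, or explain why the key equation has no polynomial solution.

Compute t_(k+1)/t_k: get (k + 4)/(k + 5).
A = k + 4, B = k + 5, C = 1.
Solve (k + 4)·f(k+1) − (k + 4)·f(k) = 1.
d = 0 from the (1,1,0) case.
Write f(k) = c0. Then LHS − RHS = -1, requiring -1 = 0: contradictory. No certificate.

not Gosper-summable; s_k does not exist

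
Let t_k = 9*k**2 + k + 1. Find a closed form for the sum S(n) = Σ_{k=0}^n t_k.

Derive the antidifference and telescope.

Step 1: r(k) = (k + 9*(k + 1)**2 + 2)/(9*k**2 + k + 1).
So A=1 and B=1, with C=k**2 + k/9 + 1/9.
Need (1)·f(k+1) − (1)·f(k) = k**2 + k/9 + 1/9.
Degrees (0,0,2) ⇒ d ≤ 3.
Coefficient equations give f(k) = k*(3*k**2 - 4*k + 2)/9.
So s_k = (B(k−1)f/C)·t_k = (k*(3*k**2 - 4*k + 2)/(9*k**2 + k + 1))·t_k = k*(3*k**2 - 4*k + 2).
Check: Δs_k = 9*k**2 + k + 1. ✓
Telescope: S(n) = s_(n+1) − s_(0) = 3*n**3 + 5*n**2 + 3*n + 1 − (0) = 3*n**3 + 5*n**2 + 3*n + 1.

S(n) = 3*n**3 + 5*n**2 + 3*n + 1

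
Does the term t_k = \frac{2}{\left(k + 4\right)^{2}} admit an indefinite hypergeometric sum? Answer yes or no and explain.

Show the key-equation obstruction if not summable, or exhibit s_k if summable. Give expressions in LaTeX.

Compute t_(k+1)/t_k: get (k + 4)**2/(k + 5)**2.
So A=k**2 + 8*k + 16 and B=k**2 + 10*k + 25, with C=1.
Need (k**2 + 8*k + 16)·f(k+1) − (k**2 + 8*k + 16)·f(k) = 1.
d = 0 from the (2,2,0) case.
Put f(k) = c0: A·f(k+1) − B(k−1)·f(k) − C = -1; need -1 = 0 — inconsistent ⇒ no f, not summable.

No — t_k has no hypergeometric antidifference.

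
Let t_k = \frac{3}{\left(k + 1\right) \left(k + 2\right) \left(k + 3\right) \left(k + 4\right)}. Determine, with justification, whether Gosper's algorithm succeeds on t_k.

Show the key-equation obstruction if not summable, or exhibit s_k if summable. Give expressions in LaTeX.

Compute t_(k+1)/t_k: get (k + 1)/(k + 5).
Take A(k)=k + 1, B(k)=k + 5, C(k)=1.
Key eq: (k + 1)·f(k+1) = (k + 4)·f(k) + (1).
d = 3 from the (1,1,0) case.
Match coefficients ⇒ f(k) = k*(k**2 + 6*k + 11)/18.
Get s_k = R·t_k = k*(k**2 + 6*k + 11)/(6*(k + 1)*(k + 2)*(k + 3)) with R(k) = B(k−1)f(k)/C(k) = k*(k + 4)*(k**2 + 6*k + 11)/18.
Δs = 3/(k**4 + 10*k**3 + 35*k**2 + 50*k + 24), as required.

Yes. s_k = \frac{k \left(k^{2} + 6 k + 11\right)}{6 \left(k + 1\right) \left(k + 2\right) \left(k + 3\right)}.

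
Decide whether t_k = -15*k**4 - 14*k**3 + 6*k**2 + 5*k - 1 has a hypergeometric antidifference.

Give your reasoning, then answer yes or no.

Ratio r(k) = (15*k**4 + 74*k**3 + 126*k**2 + 85*k + 19)/(15*k**4 + 14*k**3 - 6*k**2 - 5*k + 1).
Factor: A=1; B=1; C=k**4 + 14*k**3/15 - 2*k**2/5 - k/3 + 1/15.
Solve (1)·f(k+1) − (1)·f(k) = k**4 + 14*k**3/15 - 2*k**2/5 - k/3 + 1/15.
Bound: deg f ≤ 5.
Coefficient equations give f(k) = k*(3*k**4 - 4*k**3 - 4*k**2 + 4*k + 2)/15.
Certificate R = B(k−1)f/C = k*(3*k**4 - 4*k**3 - 4*k**2 + 4*k + 2)/(15*k**4 + 14*k**3 - 6*k**2 - 5*k + 1) gives s_k = k*(-3*k**4 + 4*k**3 + 4*k**2 - 4*k - 2).
Δs = -15*k**4 - 14*k**3 + 6*k**2 + 5*k - 1, as required.

Yes. s_k = k*(-3*k**4 + 4*k**3 + 4*k**2 - 4*k - 2).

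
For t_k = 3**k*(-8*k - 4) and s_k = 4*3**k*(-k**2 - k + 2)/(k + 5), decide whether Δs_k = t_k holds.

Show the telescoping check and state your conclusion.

Invalid: residual 24*3**k*(k**2 + 5*k + 3)/(k**2 + 11*k + 30) ≠ 0.

s_(k+1) = 12*3**k*k*(-k - 3)/(k + 6)
s_(k+1) − s_k = 3**k*(-8*k**3 - 68*k**2 - 164*k - 48)/(k**2 + 11*k + 30)
(s_(k+1) − s_k) − t_k = 24*3**k*(k**2 + 5*k + 3)/(k**2 + 11*k + 30)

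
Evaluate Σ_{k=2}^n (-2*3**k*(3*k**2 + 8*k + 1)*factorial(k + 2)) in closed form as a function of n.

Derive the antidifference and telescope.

r(k) = 3*(3*k**3 + 23*k**2 + 54*k + 36)/(3*k**2 + 8*k + 1) after simplifying.
A = 3*k + 9, B = 1, C = k**2 + 8*k/3 + 1/3.
Need (3*k + 9)·f(k+1) − (1)·f(k) = k**2 + 8*k/3 + 1/3.
From deg A=1, deg B=0, deg C=2: d=1.
Solve for f: f(k) = (k - 1)/3 (degree 1 ≤ 1).
Certificate R = B(k−1)f/C = (k - 1)/(3*k**2 + 8*k + 1) gives s_k = -2*3**k*(k - 1)*factorial(k + 2).
s_(k+1) − s_k = -2*3**k*(3*k**2 + 8*k + 1)*factorial(k + 2) = t_k.
Σ_(k=2)^n t_k = s_(n+1) − s_(2) = (-6*3**n*n*factorial(n + 3)) − (-432), i.e. -6*3**n*n*factorial(n + 3) + 432.

S(n) = -6*3**n*n*factorial(n + 3) + 432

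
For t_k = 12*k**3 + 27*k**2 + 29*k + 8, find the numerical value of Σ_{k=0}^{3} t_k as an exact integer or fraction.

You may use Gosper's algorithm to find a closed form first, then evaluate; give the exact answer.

Σ = 1016

Ratio r(k) = (12*k**3 + 63*k**2 + 119*k + 76)/(12*k**3 + 27*k**2 + 29*k + 8).
So A=1 and B=1, with C=k**3 + 9*k**2/4 + 29*k/12 + 2/3.
Key eq: (1)·f(k+1) = (1)·f(k) + (k**3 + 9*k**2/4 + 29*k/12 + 2/3).
Degrees (0,0,3) ⇒ d ≤ 4.
Solve for f: f(k) = k*(3*k**3 + 3*k**2 + 4*k - 2)/12 (degree 4 ≤ 4).
Certificate R = B(k−1)f/C = k*(3*k**3 + 3*k**2 + 4*k - 2)/(12*k**3 + 27*k**2 + 29*k + 8) gives s_k = k*(3*k**3 + 3*k**2 + 4*k - 2).
Check: Δs_k = 12*k**3 + 27*k**2 + 29*k + 8. ✓
Sum = s_(4) − s_(0); s_(4) = 1016, s_(0) = 0 ⇒ 1016.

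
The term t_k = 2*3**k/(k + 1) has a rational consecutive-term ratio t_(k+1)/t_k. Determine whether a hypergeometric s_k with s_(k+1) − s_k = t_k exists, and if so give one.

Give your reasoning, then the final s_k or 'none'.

Compute t_(k+1)/t_k: get 3*(k + 1)/(k + 2).
Gosper form: A/B · C(k+1)/C(k) with A=3*k + 3, B=k + 2, C=1.
Solve (3*k + 3)·f(k+1) − (k + 1)·f(k) = 1.
Degrees (1,1,0) ⇒ d ≤ -1.
deg f ≤ -1 is impossible — no certificate.

none (Gosper's algorithm certifies no s_k)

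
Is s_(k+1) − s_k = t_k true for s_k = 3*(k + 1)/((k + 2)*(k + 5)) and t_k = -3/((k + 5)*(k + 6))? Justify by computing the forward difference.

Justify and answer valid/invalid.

Invalid: residual 6*(k + 4)/(k**4 + 16*k**3 + 91*k**2 + 216*k + 180) ≠ 0.

s_(k+1) = 3*(k + 2)/((k + 3)*(k + 6))
s_(k+1) − s_k = 3*(-k**2 - 3*k + 2)/(k**4 + 16*k**3 + 91*k**2 + 216*k + 180)
(s_(k+1) − s_k) − t_k = 6*(k + 4)/(k**4 + 16*k**3 + 91*k**2 + 216*k + 180)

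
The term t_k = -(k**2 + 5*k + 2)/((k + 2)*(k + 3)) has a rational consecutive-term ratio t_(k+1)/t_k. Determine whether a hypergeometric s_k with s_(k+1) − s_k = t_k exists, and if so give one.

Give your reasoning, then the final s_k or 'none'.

s_k = -k**2/(k + 2)

r(k) = (k + 2)*(5*k + (k + 1)**2 + 7)/((k + 4)*(k**2 + 5*k + 2)) after simplifying.
Gosper form: A/B · C(k+1)/C(k) with A=k + 2, B=k + 4, C=k**2 + 5*k + 2.
f must satisfy (k + 2)·f(k+1) − (k + 3)·f(k) = k**2 + 5*k + 2.
Degrees (1,1,2) ⇒ d ≤ 2.
Solve for f: f(k) = k**2 (degree 2 ≤ 2).
R(k) = B(k−1)·f(k)/C(k) = k**2*(k + 3)/(k**2 + 5*k + 2); s_k = R·t_k = -k**2/(k + 2).
Verify: (-k**2 - 5*k - 2)/(k**2 + 5*k + 6) matches t_k.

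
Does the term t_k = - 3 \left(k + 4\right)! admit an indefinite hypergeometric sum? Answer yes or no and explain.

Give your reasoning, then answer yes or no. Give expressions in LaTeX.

Ratio r(k) = k + 5.
Factor: A=k + 5; B=1; C=1.
f must satisfy (k + 5)·f(k+1) − (1)·f(k) = 1.
Degrees (1,0,0) ⇒ d ≤ -1.
Negative degree bound (-1): no f exists, t_k not Gosper-summable.

No; the degree bound rules out any f.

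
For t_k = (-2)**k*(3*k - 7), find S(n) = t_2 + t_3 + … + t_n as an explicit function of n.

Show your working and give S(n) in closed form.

Compute t_(k+1)/t_k: get 2*(4 - 3*k)/(3*k - 7).
Factor: A=-2; B=1; C=k - 7/3.
f must satisfy (-2)·f(k+1) − (1)·f(k) = k - 7/3.
Degrees (0,0,1) ⇒ d ≤ 1.
A polynomial solution: f(k) = -(k - 3)/3.
So s_k = (B(k−1)f/C)·t_k = (-(k - 3)/(3*k - 7))·t_k = (-2)**k*(3 - k).
Δs = (-2)**k*(3*k - 7), as required.
Evaluate: s_(n+1) = (-2)**(n + 1)*(2 - n); subtract s_(2) = 4 ⇒ S(n) = 2*(-2)**n*n - 4*(-2)**n - 4.

S(n) = 2*(-2)**n*n - 4*(-2)**n - 4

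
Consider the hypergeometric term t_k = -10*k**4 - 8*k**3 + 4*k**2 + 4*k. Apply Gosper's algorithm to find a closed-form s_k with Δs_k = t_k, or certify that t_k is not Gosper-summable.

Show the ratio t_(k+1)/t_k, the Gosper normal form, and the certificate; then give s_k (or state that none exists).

Step 1: r(k) = (5*k**4 + 24*k**3 + 40*k**2 + 26*k + 5)/(k*(5*k**3 + 4*k**2 - 2*k - 2)).
Normal form (A,B,C) = (1, 1, k**4 + 4*k**3/5 - 2*k**2/5 - 2*k/5).
f must satisfy (1)·f(k+1) − (1)·f(k) = k**4 + 4*k**3/5 - 2*k**2/5 - 2*k/5.
From deg A=0, deg B=0, deg C=4: d=5.
Solving with deg f ≤ 5: f(k) = k*(k - 1)*(2*k + 1)*(k**2 - k - 1)/10.
Then R = B(k−1)f/C = (k - 1)*(2*k + 1)*(k**2 - k - 1)/(2*(5*k**3 + 4*k**2 - 2*k - 2)), so s_k = R(k)·t_k = k*(-2*k**4 + 3*k**3 + 2*k**2 - 2*k - 1).
s_(k+1) − s_k = 2*k*(-5*k**3 - 4*k**2 + 2*k + 2) = t_k.

s_k = k*(-2*k**4 + 3*k**3 + 2*k**2 - 2*k - 1)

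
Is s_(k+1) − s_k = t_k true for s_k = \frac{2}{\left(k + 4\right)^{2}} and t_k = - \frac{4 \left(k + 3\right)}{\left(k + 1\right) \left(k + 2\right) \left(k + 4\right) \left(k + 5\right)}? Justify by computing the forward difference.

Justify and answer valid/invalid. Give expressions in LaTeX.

s_(k+1) = 2/(k + 5)**2
s_(k+1) − s_k = 2/(k + 5)**2 - 2/(k + 4)**2
(s_(k+1) − s_k) − t_k = 6*(3*k**2 + 21*k + 34)/(k**6 + 21*k**5 + 177*k**4 + 759*k**3 + 1722*k**2 + 1920*k + 800)

Invalid: residual \frac{6 \left(3 k^{2} + 21 k + 34\right)}{k^{6} + 21 k^{5} + 177 k^{4} + 759 k^{3} + 1722 k^{2} + 1920 k + 800} ≠ 0.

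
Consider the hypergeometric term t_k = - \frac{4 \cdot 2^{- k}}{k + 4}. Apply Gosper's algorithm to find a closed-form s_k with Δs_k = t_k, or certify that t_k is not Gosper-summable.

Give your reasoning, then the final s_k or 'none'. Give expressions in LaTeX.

none — t_k is not Gosper-summable

Compute t_(k+1)/t_k: get (k + 4)/(2*(k + 5)).
So A=k/2 + 2 and B=k + 5, with C=1.
Solve (k/2 + 2)·f(k+1) − (k + 4)·f(k) = 1.
From deg A=1, deg B=1, deg C=0: d=-1.
Bound -1 < 0, so the key equation has no polynomial solution.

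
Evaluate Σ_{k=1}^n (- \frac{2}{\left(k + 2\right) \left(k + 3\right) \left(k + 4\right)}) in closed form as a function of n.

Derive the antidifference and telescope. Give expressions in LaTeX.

Ratio r(k) = (k + 2)/(k + 5).
Take A(k)=k + 2, B(k)=k + 5, C(k)=1.
f must satisfy (k + 2)·f(k+1) − (k + 4)·f(k) = 1.
Degrees (1,1,0) ⇒ d ≤ 2.
Match coefficients ⇒ f(k) = k*(k + 5)/12.
Get s_k = R·t_k = k*(-k - 5)/(6*(k + 2)*(k + 3)) with R(k) = B(k−1)f(k)/C(k) = k*(k + 4)*(k + 5)/12.
Check: Δs_k = -2/(k**3 + 9*k**2 + 26*k + 24). ✓
Σ_(k=1)^n t_k = s_(n+1) − s_(1) = ((-n**2 - 7*n - 6)/(6*(n**2 + 7*n + 12))) − (-1/12), i.e. n*(-n - 7)/(12*(n**2 + 7*n + 12)).

S(n) = \frac{n \left(- n - 7\right)}{12 \left(n^{2} + 7 n + 12\right)}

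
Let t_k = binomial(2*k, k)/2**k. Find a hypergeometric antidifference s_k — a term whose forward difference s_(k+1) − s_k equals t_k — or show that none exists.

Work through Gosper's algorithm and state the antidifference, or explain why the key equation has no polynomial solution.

none — t_k is not Gosper-summable

The ratio is (2*k + 1)/(k + 1).
A = 2*k + 1, B = k + 1, C = 1.
Key eq: (2*k + 1)·f(k+1) = (k)·f(k) + (1).
deg f ≤ -1 (via 1,1,0).
Negative degree bound (-1): no f exists, t_k not Gosper-summable.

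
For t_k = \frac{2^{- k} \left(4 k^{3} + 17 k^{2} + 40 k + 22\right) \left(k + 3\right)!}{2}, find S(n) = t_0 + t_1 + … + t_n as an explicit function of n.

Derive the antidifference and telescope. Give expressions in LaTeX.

Step 1: r(k) = (4*k**4 + 45*k**3 + 202*k**2 + 427*k + 332)/(2*(4*k**3 + 17*k**2 + 40*k + 22)).
A = k/2 + 2, B = 1, C = k**3 + 17*k**2/4 + 10*k + 11/2.
Key eq: (k/2 + 2)·f(k+1) = (1)·f(k) + (k**3 + 17*k**2/4 + 10*k + 11/2).
Degrees (1,0,3) ⇒ d ≤ 2.
Coefficient equations give f(k) = (4*k**2 + k + 1)/2.
Get s_k = R·t_k = (4*k**2 + k + 1)*factorial(k + 3)/2**k with R(k) = B(k−1)f(k)/C(k) = 2*(4*k**2 + k + 1)/(4*k**3 + 17*k**2 + 40*k + 22).
Check: Δs_k = (4*k**3 + 17*k**2 + 40*k + 22)*factorial(k + 3)/(2*2**k). ✓
s_(n+1) = 2**(-n - 1)*(4*n**2 + 9*n + 6)*factorial(n + 4) and s_(0) = 6, so S(n) = (-12*2**n + 4*n**6*factorial(n) + 49*n**5*factorial(n) + 236*n**4*factorial(n) + 575*n**3*factorial(n) + 756*n**2*factorial(n) + 516*n*factorial(n) + 144*factorial(n))/(2*2**n).

S(n) = \frac{2^{- n} \left(- 12 \cdot 2^{n} + 4 n^{6} n! + 49 n^{5} n! + 236 n^{4} n! + 575 n^{3} n! + 756 n^{2} n! + 516 n n! + 144 n!\right)}{2}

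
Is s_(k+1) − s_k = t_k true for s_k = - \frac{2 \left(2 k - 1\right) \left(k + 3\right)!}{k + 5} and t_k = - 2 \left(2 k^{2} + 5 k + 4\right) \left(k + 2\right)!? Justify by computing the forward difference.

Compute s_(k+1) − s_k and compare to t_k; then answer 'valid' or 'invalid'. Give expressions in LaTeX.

Invalid: residual \frac{4 \left(2 k^{3} + 15 k^{2} + 27 k + 21\right) \left(k + 2\right)!}{\left(k + 5\right) \left(k + 6\right)} ≠ 0.

s_(k+1) = -2*(2*k + 1)*factorial(k + 4)/(k + 6)
s_(k+1) − s_k = -2*(2*k**3 + 17*k**2 + 38*k + 26)*factorial(k + 3)/((k + 5)*(k + 6))
(s_(k+1) − s_k) − t_k = 4*(2*k**3 + 15*k**2 + 27*k + 21)*factorial(k + 2)/((k + 5)*(k + 6))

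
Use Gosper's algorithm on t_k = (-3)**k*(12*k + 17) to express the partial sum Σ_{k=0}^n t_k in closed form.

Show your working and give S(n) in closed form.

t_(k+1)/t_k = 3*(-12*k - 29)/(12*k + 17).
Take A(k)=-3, B(k)=1, C(k)=k + 17/12.
f must satisfy (-3)·f(k+1) − (1)·f(k) = k + 17/12.
deg f ≤ 1 (via 0,0,1).
A polynomial solution: f(k) = -(3*k + 2)/12.
So s_k = (B(k−1)f/C)·t_k = (-(3*k + 2)/(12*k + 17))·t_k = (-3)**k*(-3*k - 2).
s_(k+1) − s_k = (-3)**k*(12*k + 17) = t_k.
Evaluate: s_(n+1) = 3*(-3)**n*(3*n + 5); subtract s_(0) = -2 ⇒ S(n) = 9*(-3)**n*n + 15*(-3)**n + 2.

S(n) = 9*(-3)**n*n + 15*(-3)**n + 2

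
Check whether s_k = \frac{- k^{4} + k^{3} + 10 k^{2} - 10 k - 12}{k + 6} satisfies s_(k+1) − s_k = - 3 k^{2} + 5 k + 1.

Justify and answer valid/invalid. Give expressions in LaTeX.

Invalid: residual \frac{3 \left(2 k^{3} + 17 k^{2} - 33 k - 10\right)}{k^{2} + 13 k + 42} ≠ 0.

s_(k+1) = (-k**4 - 3*k**3 + 7*k**2 + 9*k - 12)/(k + 7)
s_(k+1) − s_k = (-3*k**4 - 28*k**3 - 9*k**2 + 124*k + 12)/(k**2 + 13*k + 42)
(s_(k+1) − s_k) − t_k = 3*(2*k**3 + 17*k**2 - 33*k - 10)/(k**2 + 13*k + 42)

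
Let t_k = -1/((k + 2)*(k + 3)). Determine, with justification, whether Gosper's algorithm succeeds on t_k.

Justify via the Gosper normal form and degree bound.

r(k) = (k + 2)/(k + 4) after simplifying.
A = k + 2, B = k + 4, C = 1.
Key eq: (k + 2)·f(k+1) = (k + 3)·f(k) + (1).
deg f ≤ 1 (via 1,1,0).
Coefficient equations give f(k) = k/2.
Then R = B(k−1)f/C = k*(k + 3)/2, so s_k = R(k)·t_k = -k/(2*k + 4).
Verify: -1/(k**2 + 5*k + 6) matches t_k.

Yes. s_k = -k/(2*k + 4).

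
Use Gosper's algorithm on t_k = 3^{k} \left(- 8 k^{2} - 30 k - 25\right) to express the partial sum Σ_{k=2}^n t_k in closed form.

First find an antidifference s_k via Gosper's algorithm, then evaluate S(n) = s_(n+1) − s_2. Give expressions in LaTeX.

S(n) = - 12 \cdot 3^{n} n^{2} - 33 \cdot 3^{n} n - 27 \cdot 3^{n} + 216

r(k) = 3*(8*k**2 + 46*k + 63)/(8*k**2 + 30*k + 25) after simplifying.
So A=3 and B=1, with C=k**2 + 15*k/4 + 25/8.
f must satisfy (3)·f(k+1) − (1)·f(k) = k**2 + 15*k/4 + 25/8.
Degrees (0,0,2) ⇒ d ≤ 2.
Solve for f: f(k) = (4*k**2 + 3*k + 2)/8 (degree 2 ≤ 2).
Certificate R = B(k−1)f/C = (4*k**2 + 3*k + 2)/((2*k + 5)*(4*k + 5)) gives s_k = 3**k*(-4*k**2 - 3*k - 2).
Δs = 3**k*(-8*k**2 - 30*k - 25), as required.
Telescope: S(n) = s_(n+1) − s_(2) = 3**(n + 1)*(-4*n**2 - 11*n - 9) − (-216) = -12*3**n*n**2 - 33*3**n*n - 27*3**n + 216.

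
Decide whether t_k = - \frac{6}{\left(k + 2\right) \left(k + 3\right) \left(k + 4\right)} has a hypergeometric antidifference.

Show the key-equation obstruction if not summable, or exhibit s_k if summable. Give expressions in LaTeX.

Yes. s_k = \frac{k \left(- k - 5\right)}{2 \left(k + 2\right) \left(k + 3\right)}.

Compute t_(k+1)/t_k: get (k + 2)/(k + 5).
Normal form (A,B,C) = (k + 2, k + 5, 1).
Key eq: (k + 2)·f(k+1) = (k + 4)·f(k) + (1).
From deg A=1, deg B=1, deg C=0: d=2.
Solving with deg f ≤ 2: f(k) = k*(k + 5)/12.
R(k) = B(k−1)·f(k)/C(k) = k*(k + 4)*(k + 5)/12; s_k = R·t_k = k*(-k - 5)/(2*(k + 2)*(k + 3)).
Check: Δs_k = -6/(k**3 + 9*k**2 + 26*k + 24). ✓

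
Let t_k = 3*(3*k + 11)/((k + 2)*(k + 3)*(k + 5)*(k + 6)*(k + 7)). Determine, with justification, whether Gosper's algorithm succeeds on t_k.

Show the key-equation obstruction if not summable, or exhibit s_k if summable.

Yes. s_k = k*(k**2 + 13*k + 52)/(20*(k**3 + 13*k**2 + 52*k + 60)).

The ratio is (k + 2)*(k + 5)*(3*k + 14)/((k + 4)*(k + 8)*(3*k + 11)).
Factor: A=k + 2; B=k + 8; C=k**2 + 23*k/3 + 44/3.
Set up (k + 2)·f(k+1) − (k + 7)·f(k) − (k**2 + 23*k/3 + 44/3) = 0.
deg f ≤ 5 (via 1,1,2).
Solving with deg f ≤ 5: f(k) = k*(k + 3)*(k + 4)*(k**2 + 13*k + 52)/180.
So s_k = (B(k−1)f/C)·t_k = (k*(k + 3)*(k + 7)*(k**2 + 13*k + 52)/(60*(3*k + 11)))·t_k = k*(k**2 + 13*k + 52)/(20*(k**3 + 13*k**2 + 52*k + 60)).
Δs = 3*(3*k + 11)/(k**5 + 23*k**4 + 203*k**3 + 853*k**2 + 1692*k + 1260), as required.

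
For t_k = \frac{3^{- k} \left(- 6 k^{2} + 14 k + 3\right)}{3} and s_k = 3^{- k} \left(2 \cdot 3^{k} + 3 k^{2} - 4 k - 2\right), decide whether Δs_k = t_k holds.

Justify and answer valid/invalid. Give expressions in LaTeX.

valid (s_(k+1) − s_k reduces to t_k)

s_(k+1) = (6*3**k + 3*k**2 + 2*k - 3)/(3*3**k)
s_(k+1) − s_k = (-6*k**2 + 14*k + 3)/(3*3**k)
(s_(k+1) − s_k) − t_k = 0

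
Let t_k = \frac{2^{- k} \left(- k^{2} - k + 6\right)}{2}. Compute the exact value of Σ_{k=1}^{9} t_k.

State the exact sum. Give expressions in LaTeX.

Step 1: r(k) = (k + (k + 1)**2 - 5)/(2*(k**2 + k - 6)).
So A=1/2 and B=1, with C=k**2 + k - 6.
Set up (1/2)·f(k+1) − (1)·f(k) − (k**2 + k - 6) = 0.
deg f ≤ 2 (via 0,0,2).
Solving with deg f ≤ 2: f(k) = -2*(k**2 + 3*k - 2).
Then R = B(k−1)f/C = -2*(k**2 + 3*k - 2)/((k - 2)*(k + 3)), so s_k = R(k)·t_k = (k**2 + 3*k - 2)/2**k.
Verify: (-k**2 - k + 6)/(2*2**k) matches t_k.
Telescoping: Σ = s_(10) − s_(1) = 1/8 − (1) = -7/8.

Σ = -7/8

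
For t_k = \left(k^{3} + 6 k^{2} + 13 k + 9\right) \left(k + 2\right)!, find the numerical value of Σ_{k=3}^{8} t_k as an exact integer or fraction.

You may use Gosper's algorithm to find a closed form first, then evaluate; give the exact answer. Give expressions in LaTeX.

Σ = 3951761400

Compute t_(k+1)/t_k: get (k**4 + 12*k**3 + 55*k**2 + 113*k + 87)/(k**3 + 6*k**2 + 13*k + 9).
Normal form (A,B,C) = (k + 3, 1, k**3 + 6*k**2 + 13*k + 9).
Need (k + 3)·f(k+1) − (1)·f(k) = k**3 + 6*k**2 + 13*k + 9.
Bound: deg f ≤ 2.
Match coefficients ⇒ f(k) = k*(k + 2).
Then R = B(k−1)f/C = k*(k + 2)/(k**3 + 6*k**2 + 13*k + 9), so s_k = R(k)·t_k = k*(k + 2)*factorial(k + 2).
Δs = (k**3 + 6*k**2 + 13*k + 9)*factorial(k + 2), as required.
Sum = s_(9) − s_(3); s_(9) = 3951763200, s_(3) = 1800 ⇒ 3951761400.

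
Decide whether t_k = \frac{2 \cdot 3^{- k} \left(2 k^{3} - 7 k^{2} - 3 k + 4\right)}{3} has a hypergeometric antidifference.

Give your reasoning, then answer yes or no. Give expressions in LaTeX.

Yes. s_k = 3^{- k} \left(- 2 k^{3} + 4 k^{2} + 4 k - 1\right).

Ratio r(k) = (2*k**3 - k**2 - 11*k - 4)/(3*(2*k**3 - 7*k**2 - 3*k + 4)).
So A=1/3 and B=1, with C=k**3 - 7*k**2/2 - 3*k/2 + 2.
f must satisfy (1/3)·f(k+1) − (1)·f(k) = k**3 - 7*k**2/2 - 3*k/2 + 2.
deg f ≤ 3 (via 0,0,3).
A polynomial solution: f(k) = -3*(2*k**3 - 4*k**2 - 4*k + 1)/4.
So s_k = (B(k−1)f/C)·t_k = (-3*(2*k**3 - 4*k**2 - 4*k + 1)/(2*(2*k**3 - 7*k**2 - 3*k + 4)))·t_k = (-2*k**3 + 4*k**2 + 4*k - 1)/3**k.
Verify: 2*(2*k**3 - 7*k**2 - 3*k + 4)/(3*3**k) matches t_k.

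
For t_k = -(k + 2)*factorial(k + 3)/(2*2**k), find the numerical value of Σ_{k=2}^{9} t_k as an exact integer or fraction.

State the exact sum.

r(k) = (k + 3)*(k + 4)/(2*(k + 2)) after simplifying.
A = k/2 + 2, B = 1, C = k + 2.
Set up (k/2 + 2)·f(k+1) − (1)·f(k) − (k + 2) = 0.
Degrees (1,0,1) ⇒ d ≤ 0.
Coefficient equations give f(k) = 2.
Get s_k = R·t_k = -factorial(k + 3)/2**k with R(k) = B(k−1)f(k)/C(k) = 2/(k + 2).
Δs = -(k + 2)*factorial(k + 3)/(2*2**k), as required.
Telescoping: Σ = s_(10) − s_(2) = -6081075 − (-30) = -6081045.

Σ = -6081045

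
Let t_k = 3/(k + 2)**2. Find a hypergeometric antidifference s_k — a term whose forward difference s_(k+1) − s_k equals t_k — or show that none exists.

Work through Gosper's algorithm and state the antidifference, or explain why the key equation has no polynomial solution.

Compute t_(k+1)/t_k: get (k + 2)**2/(k + 3)**2.
Take A(k)=k**2 + 4*k + 4, B(k)=k**2 + 6*k + 9, C(k)=1.
Solve (k**2 + 4*k + 4)·f(k+1) − (k**2 + 4*k + 4)·f(k) = 1.
d = 0 from the (2,2,0) case.
f = c0 ⇒ A·f(k+1) − B(k−1)·f(k) − C = -1. The system {-1 = 0} is inconsistent; no antidifference.

not Gosper-summable; s_k does not exist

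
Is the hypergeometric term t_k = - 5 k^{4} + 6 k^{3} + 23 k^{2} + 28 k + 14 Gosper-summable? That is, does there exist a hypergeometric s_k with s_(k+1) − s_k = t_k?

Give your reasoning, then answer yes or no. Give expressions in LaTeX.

Yes. s_k = k \left(- k^{4} + 4 k^{3} + 3 k^{2} + 4 k + 4\right).

Compute t_(k+1)/t_k: get (5*k**4 + 14*k**3 - 11*k**2 - 72*k - 66)/(5*k**4 - 6*k**3 - 23*k**2 - 28*k - 14).
Factor: A=1; B=1; C=k**4 - 6*k**3/5 - 23*k**2/5 - 28*k/5 - 14/5.
f must satisfy (1)·f(k+1) − (1)·f(k) = k**4 - 6*k**3/5 - 23*k**2/5 - 28*k/5 - 14/5.
Bound: deg f ≤ 5.
Solve for f: f(k) = k*(k**2 + 1)*(k**2 - 4*k - 4)/5 (degree 5 ≤ 5).
Get s_k = R·t_k = k*(-k**4 + 4*k**3 + 3*k**2 + 4*k + 4) with R(k) = B(k−1)f(k)/C(k) = k*(k**2 + 1)*(k**2 - 4*k - 4)/(5*k**4 - 6*k**3 - 23*k**2 - 28*k - 14).
Verify: -5*k**4 + 6*k**3 + 23*k**2 + 28*k + 14 matches t_k.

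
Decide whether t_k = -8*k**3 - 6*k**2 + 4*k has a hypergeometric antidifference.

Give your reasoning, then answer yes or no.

Yes. s_k = k*(-2*k**3 + 2*k**2 + 3*k - 3).

r(k) = (4*k**3 + 15*k**2 + 16*k + 5)/(k*(4*k**2 + 3*k - 2)) after simplifying.
Gosper form: A/B · C(k+1)/C(k) with A=1, B=1, C=k**3 + 3*k**2/4 - k/2.
Set up (1)·f(k+1) − (1)·f(k) − (k**3 + 3*k**2/4 - k/2) = 0.
d = 4 from the (0,0,3) case.
Solve for f: f(k) = k*(k - 1)*(2*k**2 - 3)/8 (degree 4 ≤ 4).
So s_k = (B(k−1)f/C)·t_k = ((k - 1)*(2*k**2 - 3)/(2*(4*k**2 + 3*k - 2)))·t_k = k*(-2*k**3 + 2*k**2 + 3*k - 3).
Verify: 2*k*(-4*k**2 - 3*k + 2) matches t_k.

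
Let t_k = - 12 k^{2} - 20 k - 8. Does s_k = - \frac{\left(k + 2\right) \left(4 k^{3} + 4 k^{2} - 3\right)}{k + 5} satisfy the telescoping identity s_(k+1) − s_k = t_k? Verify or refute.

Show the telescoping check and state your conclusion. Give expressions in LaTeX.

Invalid: residual \frac{3 \left(8 k^{3} + 76 k^{2} + 108 k + 43\right)}{k^{2} + 11 k + 30} ≠ 0.

s_(k+1) = -(k + 3)*(4*(k + 1)**3 + 4*(k + 1)**2 - 3)/(k + 6)
s_(k+1) − s_k = (-12*k**4 - 128*k**3 - 360*k**2 - 364*k - 111)/(k**2 + 11*k + 30)
(s_(k+1) − s_k) − t_k = 3*(8*k**3 + 76*k**2 + 108*k + 43)/(k**2 + 11*k + 30)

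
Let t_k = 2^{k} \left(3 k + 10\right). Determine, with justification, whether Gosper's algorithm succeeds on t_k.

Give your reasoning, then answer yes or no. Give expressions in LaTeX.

Compute t_(k+1)/t_k: get 2*(3*k + 13)/(3*k + 10).
Normal form (A,B,C) = (2, 1, k + 10/3).
f must satisfy (2)·f(k+1) − (1)·f(k) = k + 10/3.
From deg A=0, deg B=0, deg C=1: d=1.
A polynomial solution: f(k) = (3*k + 4)/3.
R(k) = B(k−1)·f(k)/C(k) = (3*k + 4)/(3*k + 10); s_k = R·t_k = 2**k*(3*k + 4).
Check: Δs_k = 2**k*(3*k + 10). ✓

Yes. s_k = 2^{k} \left(3 k + 4\right).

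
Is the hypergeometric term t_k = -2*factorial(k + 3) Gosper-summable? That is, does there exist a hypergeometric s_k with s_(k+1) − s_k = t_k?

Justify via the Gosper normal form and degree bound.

No — t_k has no hypergeometric antidifference.

r(k) = k + 4 after simplifying.
So A=k + 4 and B=1, with C=1.
f must satisfy (k + 4)·f(k+1) − (1)·f(k) = 1.
From deg A=1, deg B=0, deg C=0: d=-1.
d = -1 < 0 ⇒ no nonzero polynomial f; not summable.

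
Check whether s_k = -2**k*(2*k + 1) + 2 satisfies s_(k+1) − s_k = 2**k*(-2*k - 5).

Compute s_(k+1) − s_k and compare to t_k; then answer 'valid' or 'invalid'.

Valid: the claim telescopes to t_k.

s_(k+1) = -2*2**k*(2*k + 3) + 2
s_(k+1) − s_k = 2**k*(-2*k - 5)
(s_(k+1) − s_k) − t_k = 0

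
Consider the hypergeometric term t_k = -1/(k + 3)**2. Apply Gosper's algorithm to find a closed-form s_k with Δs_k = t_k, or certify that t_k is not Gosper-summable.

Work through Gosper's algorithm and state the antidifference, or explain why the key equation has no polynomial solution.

Compute t_(k+1)/t_k: get (k + 3)**2/(k + 4)**2.
Take A(k)=k**2 + 6*k + 9, B(k)=k**2 + 8*k + 16, C(k)=1.
Key eq: (k**2 + 6*k + 9)·f(k+1) = (k**2 + 6*k + 9)·f(k) + (1).
deg f ≤ 0 (via 2,2,0).
Generic f = c0 gives residual -1; -1 = 0 cannot hold, so t_k is not Gosper-summable.

none — t_k is not Gosper-summable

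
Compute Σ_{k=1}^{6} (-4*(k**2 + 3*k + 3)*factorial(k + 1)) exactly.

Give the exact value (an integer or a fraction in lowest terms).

Ratio r(k) = (k + 2)*(3*k + (k + 1)**2 + 6)/(k**2 + 3*k + 3).
Take A(k)=k + 2, B(k)=1, C(k)=k**2 + 3*k + 3.
Solve (k + 2)·f(k+1) − (1)·f(k) = k**2 + 3*k + 3.
Degrees (1,0,2) ⇒ d ≤ 1.
Solving with deg f ≤ 1: f(k) = k + 1.
Get s_k = R·t_k = -4*(k + 1)*factorial(k + 1) with R(k) = B(k−1)f(k)/C(k) = (k + 1)/(k**2 + 3*k + 3).
Check: Δs_k = -4*(k**2 + 3*k + 3)*factorial(k + 1). ✓
Sum = s_(7) − s_(1); s_(7) = -1290240, s_(1) = -16 ⇒ -1290224.

Σ = -1290224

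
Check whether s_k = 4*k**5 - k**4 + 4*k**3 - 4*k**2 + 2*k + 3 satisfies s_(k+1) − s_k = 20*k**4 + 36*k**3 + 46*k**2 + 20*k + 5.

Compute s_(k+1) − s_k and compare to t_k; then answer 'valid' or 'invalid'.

s_(k+1) = 4*k**5 + 19*k**4 + 40*k**3 + 42*k**2 + 22*k + 8
s_(k+1) − s_k = 20*k**4 + 36*k**3 + 46*k**2 + 20*k + 5
(s_(k+1) − s_k) − t_k = 0

valid (s_(k+1) − s_k reduces to t_k)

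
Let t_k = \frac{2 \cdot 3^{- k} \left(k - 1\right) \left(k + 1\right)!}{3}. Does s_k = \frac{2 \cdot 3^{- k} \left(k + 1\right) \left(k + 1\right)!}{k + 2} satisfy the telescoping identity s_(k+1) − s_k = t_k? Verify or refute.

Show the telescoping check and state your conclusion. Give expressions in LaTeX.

s_(k+1) = 2*(k + 2)*factorial(k + 2)/(3*3**k*(k + 3))
s_(k+1) − s_k = 2*(k**3 + 3*k**2 - 1)*factorial(k + 1)/(3*3**k*(k + 2)*(k + 3))
(s_(k+1) − s_k) − t_k = -2*(k**2 + k - 5)*factorial(k + 1)/(3*3**k*(k + 2)*(k + 3))

Invalid: residual - \frac{2 \cdot 3^{- k} \left(k^{2} + k - 5\right) \left(k + 1\right)!}{3 \left(k + 2\right) \left(k + 3\right)} ≠ 0.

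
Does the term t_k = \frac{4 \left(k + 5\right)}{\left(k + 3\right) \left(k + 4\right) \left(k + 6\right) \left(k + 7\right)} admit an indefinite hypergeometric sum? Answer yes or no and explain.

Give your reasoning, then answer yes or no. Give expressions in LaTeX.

Yes. s_k = \frac{k \left(k + 9\right)}{9 \left(k^{2} + 9 k + 18\right)}.

Step 1: r(k) = (k + 3)*(k + 6)**2/((k + 5)**2*(k + 8)).
Take A(k)=k + 3, B(k)=k + 8, C(k)=k**2 + 10*k + 25.
Solve (k + 3)·f(k+1) − (k + 7)·f(k) = k**2 + 10*k + 25.
deg f ≤ 4 (via 1,1,2).
Solve for f: f(k) = k*(k + 4)*(k + 5)*(k + 9)/36 (degree 4 ≤ 4).
Certificate R = B(k−1)f/C = k*(k + 4)*(k + 7)*(k + 9)/(36*(k + 5)) gives s_k = k*(k + 9)/(9*(k**2 + 9*k + 18)).
s_(k+1) − s_k = 4*(k + 5)/(k**4 + 20*k**3 + 145*k**2 + 450*k + 504) = t_k.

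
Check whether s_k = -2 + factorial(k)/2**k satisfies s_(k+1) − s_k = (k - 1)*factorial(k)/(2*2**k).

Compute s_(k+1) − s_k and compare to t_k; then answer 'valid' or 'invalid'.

Valid: the claim telescopes to t_k.

s_(k+1) = (-4*2**k + k*factorial(k) + factorial(k))/(2*2**k)
s_(k+1) − s_k = (k - 1)*factorial(k)/(2*2**k)
(s_(k+1) − s_k) − t_k = 0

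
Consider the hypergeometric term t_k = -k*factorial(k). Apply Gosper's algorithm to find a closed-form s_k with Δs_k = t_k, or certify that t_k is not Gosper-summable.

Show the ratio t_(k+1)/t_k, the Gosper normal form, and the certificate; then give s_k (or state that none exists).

Compute t_(k+1)/t_k: get (k + 1)**2/k.
A = k + 1, B = 1, C = k.
Key eq: (k + 1)·f(k+1) = (1)·f(k) + (k).
Degrees (1,0,1) ⇒ d ≤ 0.
Coefficient equations give f(k) = 1.
So s_k = (B(k−1)f/C)·t_k = (1/k)·t_k = -factorial(k).
s_(k+1) − s_k = -k*factorial(k) = t_k.

s_k = -factorial(k)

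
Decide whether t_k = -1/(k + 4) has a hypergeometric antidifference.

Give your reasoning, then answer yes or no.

Ratio r(k) = (k + 4)/(k + 5).
Gosper form: A/B · C(k+1)/C(k) with A=k + 4, B=k + 5, C=1.
Key eq: (k + 4)·f(k+1) = (k + 4)·f(k) + (1).
From deg A=1, deg B=1, deg C=0: d=0.
Generic f = c0 gives residual -1; -1 = 0 cannot hold, so t_k is not Gosper-summable.

No; the coefficient equations for f are inconsistent.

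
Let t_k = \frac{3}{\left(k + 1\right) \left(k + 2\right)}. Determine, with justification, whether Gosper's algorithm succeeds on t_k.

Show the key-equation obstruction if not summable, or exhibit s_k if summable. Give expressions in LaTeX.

Yes. s_k = \frac{3 k}{k + 1}.

Compute t_(k+1)/t_k: get (k + 1)/(k + 3).
Gosper form: A/B · C(k+1)/C(k) with A=k + 1, B=k + 3, C=1.
Need (k + 1)·f(k+1) − (k + 2)·f(k) = 1.
d = 1 from the (1,1,0) case.
Match coefficients ⇒ f(k) = k.
R(k) = B(k−1)·f(k)/C(k) = k*(k + 2); s_k = R·t_k = 3*k/(k + 1).
Check: Δs_k = 3/(k**2 + 3*k + 2). ✓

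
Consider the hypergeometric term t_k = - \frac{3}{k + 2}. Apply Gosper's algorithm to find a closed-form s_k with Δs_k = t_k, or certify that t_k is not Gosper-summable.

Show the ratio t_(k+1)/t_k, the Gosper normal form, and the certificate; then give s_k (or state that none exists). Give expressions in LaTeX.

Step 1: r(k) = (k + 2)/(k + 3).
So A=k + 2 and B=k + 3, with C=1.
Solve (k + 2)·f(k+1) − (k + 2)·f(k) = 1.
Bound: deg f ≤ 0.
Generic f = c0 gives residual -1; -1 = 0 cannot hold, so t_k is not Gosper-summable.

none — t_k is not Gosper-summable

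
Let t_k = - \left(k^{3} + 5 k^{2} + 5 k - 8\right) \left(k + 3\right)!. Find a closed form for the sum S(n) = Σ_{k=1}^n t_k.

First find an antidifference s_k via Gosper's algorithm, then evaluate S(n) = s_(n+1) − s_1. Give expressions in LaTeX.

t_(k+1)/t_k = (k**4 + 12*k**3 + 50*k**2 + 75*k + 12)/(k**3 + 5*k**2 + 5*k - 8).
Gosper form: A/B · C(k+1)/C(k) with A=k + 4, B=1, C=k**3 + 5*k**2 + 5*k - 8.
Key eq: (k + 4)·f(k+1) = (1)·f(k) + (k**3 + 5*k**2 + 5*k - 8).
d = 2 from the (1,0,3) case.
Match coefficients ⇒ f(k) = (k - 2)*(k + 2).
So s_k = (B(k−1)f/C)·t_k = ((k - 2)*(k + 2)/(k**3 + 5*k**2 + 5*k - 8))·t_k = -(k - 2)*(k + 2)*factorial(k + 3).
Verify: -(k**3 + 5*k**2 + 5*k - 8)*factorial(k + 3) matches t_k.
Evaluate: s_(n+1) = -(n - 1)*(n + 3)*factorial(n + 4); subtract s_(1) = 72 ⇒ S(n) = -n**2*factorial(n + 4) - 2*n*factorial(n + 4) + 3*factorial(n + 4) - 72.

S(n) = - n^{2} \left(n + 4\right)! - 2 n \left(n + 4\right)! + 3 \left(n + 4\right)! - 72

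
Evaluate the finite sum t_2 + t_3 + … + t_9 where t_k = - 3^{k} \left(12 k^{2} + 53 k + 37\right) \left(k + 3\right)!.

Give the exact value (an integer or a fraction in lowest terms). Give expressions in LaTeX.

The ratio is 3*(12*k**3 + 125*k**2 + 410*k + 408)/(12*k**2 + 53*k + 37).
Take A(k)=3*k + 12, B(k)=1, C(k)=k**2 + 53*k/12 + 37/12.
f must satisfy (3*k + 12)·f(k+1) − (1)·f(k) = k**2 + 53*k/12 + 37/12.
d = 1 from the (1,0,2) case.
Solve for f: f(k) = (4*k - 1)/12 (degree 1 ≤ 1).
Get s_k = R·t_k = -3**k*(4*k - 1)*factorial(k + 3) with R(k) = B(k−1)f(k)/C(k) = (4*k - 1)/(12*k**2 + 53*k + 37).
Δs = -3**k*(12*k**2 + 53*k + 37)*factorial(k + 3), as required.
Telescoping: Σ = s_(10) − s_(2) = -14340274697548800 − (-7560) = -14340274697541240.

Σ = -14340274697541240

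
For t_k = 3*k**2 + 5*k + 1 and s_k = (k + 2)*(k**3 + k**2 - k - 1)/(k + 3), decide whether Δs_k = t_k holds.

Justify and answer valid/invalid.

s_(k+1) = k*(k**3 + 7*k**2 + 16*k + 12)/(k + 4)
s_(k+1) − s_k = (3*k**4 + 24*k**3 + 59*k**2 + 50*k + 8)/(k**2 + 7*k + 12)
(s_(k+1) − s_k) − t_k = (-2*k**3 - 13*k**2 - 17*k - 4)/(k**2 + 7*k + 12)

Invalid: residual (-2*k**3 - 13*k**2 - 17*k - 4)/(k**2 + 7*k + 12) ≠ 0.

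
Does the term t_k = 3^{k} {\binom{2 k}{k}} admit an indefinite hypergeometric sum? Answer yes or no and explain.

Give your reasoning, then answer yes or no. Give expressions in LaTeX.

No — negative degree bound, so no certificate f.

Step 1: r(k) = 6*(2*k + 1)/(k + 1).
Gosper form: A/B · C(k+1)/C(k) with A=12*k + 6, B=k + 1, C=1.
Solve (12*k + 6)·f(k+1) − (k)·f(k) = 1.
d = -1 from the (1,1,0) case.
Bound -1 < 0, so the key equation has no polynomial solution.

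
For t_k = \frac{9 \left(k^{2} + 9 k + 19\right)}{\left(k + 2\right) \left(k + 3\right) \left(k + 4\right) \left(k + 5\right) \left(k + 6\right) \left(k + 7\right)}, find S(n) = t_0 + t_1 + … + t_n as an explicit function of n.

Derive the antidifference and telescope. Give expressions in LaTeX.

S(n) = \frac{n^{3} + 15 n^{2} + 71 n + 57}{16 \left(n^{3} + 15 n^{2} + 71 n + 105\right)}

The ratio is (k + 2)*(9*k + (k + 1)**2 + 28)/((k + 8)*(k**2 + 9*k + 19)).
Normal form (A,B,C) = (k + 2, k + 8, k**2 + 9*k + 19).
Key eq: (k + 2)·f(k+1) = (k + 7)·f(k) + (k**2 + 9*k + 19).
deg f ≤ 5 (via 1,1,2).
Solving with deg f ≤ 5: f(k) = k*(k + 3)*(k + 5)*(k**2 + 12*k + 44)/144.
Certificate R = B(k−1)f/C = k*(k + 3)*(k + 5)*(k + 7)*(k**2 + 12*k + 44)/(144*(k**2 + 9*k + 19)) gives s_k = k*(k**2 + 12*k + 44)/(16*(k**3 + 12*k**2 + 44*k + 48)).
s_(k+1) − s_k = 9*(k**2 + 9*k + 19)/(k**6 + 27*k**5 + 295*k**4 + 1665*k**3 + 5104*k**2 + 8028*k + 5040) = t_k.
Σ_(k=0)^n t_k = s_(n+1) − s_(0) = ((n**3 + 15*n**2 + 71*n + 57)/(16*(n**3 + 15*n**2 + 71*n + 105))) − (0), i.e. (n**3 + 15*n**2 + 71*n + 57)/(16*(n**3 + 15*n**2 + 71*n + 105)).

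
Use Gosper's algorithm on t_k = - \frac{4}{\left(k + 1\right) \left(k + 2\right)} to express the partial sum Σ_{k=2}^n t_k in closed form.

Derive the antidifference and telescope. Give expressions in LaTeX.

S(n) = \frac{4 \left(1 - n\right)}{3 \left(n + 2\right)}

Step 1: r(k) = (k + 1)/(k + 3).
Take A(k)=k + 1, B(k)=k + 3, C(k)=1.
Set up (k + 1)·f(k+1) − (k + 2)·f(k) − (1) = 0.
Degrees (1,1,0) ⇒ d ≤ 1.
Solving with deg f ≤ 1: f(k) = k.
R(k) = B(k−1)·f(k)/C(k) = k*(k + 2); s_k = R·t_k = -4*k/(k + 1).
Check: Δs_k = -4/(k**2 + 3*k + 2). ✓
Telescope: S(n) = s_(n+1) − s_(2) = 4*(-n - 1)/(n + 2) − (-8/3) = 4*(1 - n)/(3*(n + 2)).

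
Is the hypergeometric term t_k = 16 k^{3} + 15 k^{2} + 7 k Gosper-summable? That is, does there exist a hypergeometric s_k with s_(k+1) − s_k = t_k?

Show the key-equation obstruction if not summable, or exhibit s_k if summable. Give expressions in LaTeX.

Yes. s_k = 4 k^{4} - 3 k^{3} - k.

Compute t_(k+1)/t_k: get (16*k**3 + 63*k**2 + 85*k + 38)/(k*(16*k**2 + 15*k + 7)).
A = 1, B = 1, C = k**3 + 15*k**2/16 + 7*k/16.
Key eq: (1)·f(k+1) = (1)·f(k) + (k**3 + 15*k**2/16 + 7*k/16).
Degrees (0,0,3) ⇒ d ≤ 4.
Solve for f: f(k) = k*(k - 1)*(4*k**2 + k + 1)/16 (degree 4 ≤ 4).
Get s_k = R·t_k = 4*k**4 - 3*k**3 - k with R(k) = B(k−1)f(k)/C(k) = (k - 1)*(4*k**2 + k + 1)/(16*k**2 + 15*k + 7).
s_(k+1) − s_k = k*(16*k**2 + 15*k + 7) = t_k.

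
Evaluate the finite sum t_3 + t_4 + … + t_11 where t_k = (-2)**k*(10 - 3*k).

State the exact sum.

Σ = 32760

t_(k+1)/t_k = 2*(7 - 3*k)/(3*k - 10).
Take A(k)=-2, B(k)=1, C(k)=k - 10/3.
Set up (-2)·f(k+1) − (1)·f(k) − (k - 10/3) = 0.
deg f ≤ 1 (via 0,0,1).
Match coefficients ⇒ f(k) = -(k - 4)/3.
Certificate R = B(k−1)f/C = -(k - 4)/(3*k - 10) gives s_k = (-2)**k*(k - 4).
Verify: (-2)**k*(10 - 3*k) matches t_k.
Σ_(k=3)^(11) t_k = s_(12) − s_(3) = 32768 − (8) = 32760.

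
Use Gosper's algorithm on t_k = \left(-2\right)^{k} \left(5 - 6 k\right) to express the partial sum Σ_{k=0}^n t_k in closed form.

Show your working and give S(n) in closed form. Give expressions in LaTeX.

S(n) = - \left(-2\right)^{n + 1} - \left(-2\right)^{n + 2} n + 3

r(k) = 2*(-6*k - 1)/(6*k - 5) after simplifying.
Normal form (A,B,C) = (-2, 1, k - 5/6).
Key eq: (-2)·f(k+1) = (1)·f(k) + (k - 5/6).
From deg A=0, deg B=0, deg C=1: d=1.
Coefficient equations give f(k) = -(2*k - 3)/6.
R(k) = B(k−1)·f(k)/C(k) = -(2*k - 3)/(6*k - 5); s_k = R·t_k = (-2)**k*(2*k - 3).
Δs = (-2)**k*(5 - 6*k), as required.
s_(n+1) = (-2)**(n + 1)*(2*n - 1) and s_(0) = -3, so S(n) = -(-2)**(n + 1) - (-2)**(n + 2)*n + 3.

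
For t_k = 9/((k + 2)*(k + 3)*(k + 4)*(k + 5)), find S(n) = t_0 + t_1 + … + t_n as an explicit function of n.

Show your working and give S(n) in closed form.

Compute t_(k+1)/t_k: get (k + 2)/(k + 6).
So A=k + 2 and B=k + 6, with C=1.
Need (k + 2)·f(k+1) − (k + 5)·f(k) = 1.
From deg A=1, deg B=1, deg C=0: d=3.
Coefficient equations give f(k) = k*(k**2 + 9*k + 26)/72.
Get s_k = R·t_k = k*(k**2 + 9*k + 26)/(8*(k + 2)*(k + 3)*(k + 4)) with R(k) = B(k−1)f(k)/C(k) = k*(k + 5)*(k**2 + 9*k + 26)/72.
Δs = 9/(k**4 + 14*k**3 + 71*k**2 + 154*k + 120), as required.
Evaluate: s_(n+1) = (n**3 + 12*n**2 + 47*n + 36)/(8*(n**3 + 12*n**2 + 47*n + 60)); subtract s_(0) = 0 ⇒ S(n) = (n**3 + 12*n**2 + 47*n + 36)/(8*(n**3 + 12*n**2 + 47*n + 60)).

S(n) = (n**3 + 12*n**2 + 47*n + 36)/(8*(n**3 + 12*n**2 + 47*n + 60))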